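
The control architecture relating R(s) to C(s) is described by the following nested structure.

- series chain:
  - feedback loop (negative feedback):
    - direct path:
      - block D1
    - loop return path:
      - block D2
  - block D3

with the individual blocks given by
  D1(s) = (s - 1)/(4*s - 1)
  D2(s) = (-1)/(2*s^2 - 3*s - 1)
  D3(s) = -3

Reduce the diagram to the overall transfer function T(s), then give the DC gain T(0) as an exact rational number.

First reduce the diagram to T(s).

Step 1. apply the feedback formula to D1, D2 -> (2*s^3 - 5*s^2 + 2*s + 1)/(8*s^3 - 14*s^2 - 2*s + 2)
Step 2. multiply [D1/(1+D1*D2)], D3 (series) -> (-6*s^3 + 15*s^2 - 6*s - 3)/(8*s^3 - 14*s^2 - 2*s + 2)
Step 2 gives the overall T(s). Then T(0) = -3/2.

Answer: -3/2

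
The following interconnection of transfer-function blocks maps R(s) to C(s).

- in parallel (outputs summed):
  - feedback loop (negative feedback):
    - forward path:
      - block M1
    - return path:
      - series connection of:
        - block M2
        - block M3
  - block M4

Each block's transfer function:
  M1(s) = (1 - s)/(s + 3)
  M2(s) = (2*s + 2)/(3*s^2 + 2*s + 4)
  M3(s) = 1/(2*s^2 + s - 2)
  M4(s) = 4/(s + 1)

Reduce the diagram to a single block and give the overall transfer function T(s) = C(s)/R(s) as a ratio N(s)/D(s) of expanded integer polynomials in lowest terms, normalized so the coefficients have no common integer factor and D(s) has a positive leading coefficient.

Step 1: reduce the series chain M2, M3 = (2*s + 2)/(6*s^4 + 7*s^3 + 4*s^2 - 8)
Step 2: collapse the loop (M1 forward, (M2*M3) return) = (-6*s^5 - s^4 + 3*s^3 + 4*s^2 + 8*s - 8)/(6*s^5 + 25*s^4 + 25*s^3 + 10*s^2 - 8*s - 22)
Step 3: combine [M1/(1+M1*(M2*M3))], M4 in parallel; the result is T(s) itself (integer coefficients, no common factor, positive leading denominator coefficient)

Answer: (-6*s^6 + 17*s^5 + 102*s^4 + 107*s^3 + 52*s^2 - 32*s - 96)/(6*s^6 + 31*s^5 + 50*s^4 + 35*s^3 + 2*s^2 - 30*s - 22)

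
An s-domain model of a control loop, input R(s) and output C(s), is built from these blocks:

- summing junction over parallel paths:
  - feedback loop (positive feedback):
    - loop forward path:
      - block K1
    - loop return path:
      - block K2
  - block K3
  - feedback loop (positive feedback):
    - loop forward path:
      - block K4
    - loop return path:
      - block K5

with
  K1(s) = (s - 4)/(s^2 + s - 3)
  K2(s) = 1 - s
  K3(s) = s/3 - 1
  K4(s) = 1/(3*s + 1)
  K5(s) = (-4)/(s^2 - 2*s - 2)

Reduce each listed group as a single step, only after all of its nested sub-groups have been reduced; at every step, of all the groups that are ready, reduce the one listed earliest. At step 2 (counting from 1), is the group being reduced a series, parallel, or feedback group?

1. collapse the loop (K1 forward, K2 return)
2. reduce the feedback loop with forward K4 and return K5
3. combine [K1/(1-K1*K2)], K3, [K4/(1-K4*K5)] in parallel
The group at step 2 is a feedback group.

Therefore the answer is feedback.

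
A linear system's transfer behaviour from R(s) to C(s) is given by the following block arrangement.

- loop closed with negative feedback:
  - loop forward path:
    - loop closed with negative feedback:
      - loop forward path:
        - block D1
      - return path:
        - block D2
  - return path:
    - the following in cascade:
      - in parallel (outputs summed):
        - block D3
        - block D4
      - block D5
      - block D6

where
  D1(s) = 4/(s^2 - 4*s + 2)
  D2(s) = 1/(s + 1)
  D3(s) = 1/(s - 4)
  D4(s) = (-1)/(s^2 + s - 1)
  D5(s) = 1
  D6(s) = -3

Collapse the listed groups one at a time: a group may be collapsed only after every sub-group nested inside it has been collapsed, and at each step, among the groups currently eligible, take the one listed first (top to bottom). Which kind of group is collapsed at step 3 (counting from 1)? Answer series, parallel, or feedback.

Step 1 - apply the feedback formula to D1, D2
Step 2 - sum the parallel branches D3, D4
Step 3 - combine (D3+D4), D5, D6 in series
Step 4 - close the feedback loop around [D1/(1+D1*D2)], ((D3+D4)*D5*D6)
At step 3 the group reduced is series.

Final answer: series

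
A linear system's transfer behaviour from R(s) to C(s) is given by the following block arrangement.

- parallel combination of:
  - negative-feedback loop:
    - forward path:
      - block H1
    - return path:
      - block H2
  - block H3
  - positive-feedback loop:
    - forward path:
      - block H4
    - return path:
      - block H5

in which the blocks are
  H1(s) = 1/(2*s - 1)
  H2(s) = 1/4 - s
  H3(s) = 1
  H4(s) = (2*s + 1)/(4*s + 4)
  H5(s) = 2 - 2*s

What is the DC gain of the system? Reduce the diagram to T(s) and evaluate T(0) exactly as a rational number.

Answer: 1/6

Working:
Step 1. feedback reduction of H1, H2 = 4/(4*s - 3)
Step 2. feedback reduction of H4, H5 = (2*s + 1)/(4*s^2 + 2*s + 2)
Step 3. parallel reduction of [H1/(1+H1*H2)], H3, [H4/(1-H4*H5)] = (16*s^3 + 20*s^2 + 8*s - 1)/(16*s^3 - 4*s^2 + 2*s - 6)
DC gain: substitute s = 0 into T(s) from step 3: T(0) = -1/(-6) = 1/6.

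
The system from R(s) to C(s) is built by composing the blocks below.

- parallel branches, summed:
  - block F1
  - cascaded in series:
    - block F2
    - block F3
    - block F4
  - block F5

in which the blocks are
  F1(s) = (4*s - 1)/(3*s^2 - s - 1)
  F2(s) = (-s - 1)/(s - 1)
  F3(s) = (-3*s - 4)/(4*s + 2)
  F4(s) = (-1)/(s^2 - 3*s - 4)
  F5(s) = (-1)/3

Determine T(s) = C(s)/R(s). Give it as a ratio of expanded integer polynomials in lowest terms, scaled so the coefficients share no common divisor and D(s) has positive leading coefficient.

Reducing step by step:

Step 1: multiply F2, F3, F4 (series) -> (-3*s - 4)/(4*s^3 - 18*s^2 + 6*s + 8)
Step 2: sum the parallel branches F1, (F2*F3*F4), F5: this yields T(s), and no further normalization is needed

Answer: (-12*s^5 + 106*s^4 - 287*s^3 + 63*s^2 + 113*s - 4)/(36*s^5 - 174*s^4 + 96*s^3 + 108*s^2 - 42*s - 24)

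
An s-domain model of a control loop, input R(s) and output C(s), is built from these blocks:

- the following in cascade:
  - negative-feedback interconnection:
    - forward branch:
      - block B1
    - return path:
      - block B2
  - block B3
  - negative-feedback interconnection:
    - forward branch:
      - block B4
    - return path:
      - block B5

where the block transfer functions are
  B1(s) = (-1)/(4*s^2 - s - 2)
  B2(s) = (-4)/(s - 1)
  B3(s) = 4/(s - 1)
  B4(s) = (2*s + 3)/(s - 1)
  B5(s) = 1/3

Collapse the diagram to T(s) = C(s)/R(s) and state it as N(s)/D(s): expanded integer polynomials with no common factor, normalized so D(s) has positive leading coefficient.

Step 1. apply the feedback formula to B1, B2 -> (1 - s)/(4*s^3 - 5*s^2 - s + 6)
Step 2. apply the feedback formula to B4, B5 -> (6*s + 9)/(5*s)
Step 3. reduce the series chain [B1/(1+B1*B2)], B3, [B4/(1+B4*B5)] - this is the overall T(s), already in the required normalized form

Answer: (-24*s - 36)/(20*s^4 - 25*s^3 - 5*s^2 + 30*s)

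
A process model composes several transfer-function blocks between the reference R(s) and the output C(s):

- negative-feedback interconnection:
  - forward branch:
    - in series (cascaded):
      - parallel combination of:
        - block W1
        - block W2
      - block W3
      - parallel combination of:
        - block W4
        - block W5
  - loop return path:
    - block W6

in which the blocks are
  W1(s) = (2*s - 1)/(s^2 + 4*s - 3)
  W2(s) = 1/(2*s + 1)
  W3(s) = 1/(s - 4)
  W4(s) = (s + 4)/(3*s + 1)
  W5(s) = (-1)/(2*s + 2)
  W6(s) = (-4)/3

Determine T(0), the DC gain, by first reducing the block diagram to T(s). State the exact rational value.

Step 1 - add W1, W2 (parallel) = (5*s^2 + 4*s - 4)/(2*s^3 + 9*s^2 - 2*s - 3)
Step 2 - sum the parallel branches W4, W5 = (2*s^2 + 7*s + 7)/(6*s^2 + 8*s + 2)
Step 3 - cascade (W1+W2), W3, (W4+W5) = (10*s^4 + 43*s^3 + 55*s^2 - 28)/(12*s^6 + 22*s^5 - 216*s^4 - 272*s^3 + 36*s^2 + 106*s + 24)
Step 4 - reduce the feedback loop with forward ((W1+W2)*W3*(W4+W5)) and return W6 = (30*s^4 + 129*s^3 + 165*s^2 - 84)/(36*s^6 + 66*s^5 - 688*s^4 - 988*s^3 - 112*s^2 + 318*s + 184)
Evaluating the step-4 result (the overall T(s)) at s = 0 gives T(0) = -84/184 = -21/46.

Final answer: -21/46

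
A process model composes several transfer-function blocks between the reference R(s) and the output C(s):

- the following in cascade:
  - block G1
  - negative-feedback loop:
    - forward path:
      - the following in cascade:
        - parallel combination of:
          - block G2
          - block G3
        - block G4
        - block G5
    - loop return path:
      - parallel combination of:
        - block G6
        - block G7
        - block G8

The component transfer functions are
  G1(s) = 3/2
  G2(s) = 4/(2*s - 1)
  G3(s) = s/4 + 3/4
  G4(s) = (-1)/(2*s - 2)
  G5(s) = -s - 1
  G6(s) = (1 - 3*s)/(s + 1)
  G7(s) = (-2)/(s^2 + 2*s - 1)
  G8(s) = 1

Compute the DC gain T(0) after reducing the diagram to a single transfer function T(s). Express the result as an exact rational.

Answer: 13/40

Working:
Step 1: combine G2, G3 in parallel = (2*s^2 + 5*s + 13)/(8*s - 4)
Step 2: cascade (G2+G3), G4, G5 = (2*s^3 + 7*s^2 + 18*s + 13)/(16*s^2 - 24*s + 8)
Step 3: parallel reduction of G6, G7, G8 = (-2*s^3 - 2*s^2 + 4*s - 4)/(s^3 + 3*s^2 + s - 1)
Step 4: collapse the loop (((G2+G3)*G4*G5) forward, (G6+G7+G8) return) = (-2*s^5 - 11*s^4 - 30*s^3 - 42*s^2 - 8*s + 13)/(4*s^5 - 2*s^4 + 20*s^3 + 70*s^2 - 72*s + 60)
Step 5: cascade G1, [((G2+G3)*G4*G5)/(1+((G2+G3)*G4*G5)*(G6+G7+G8))] = (-6*s^5 - 33*s^4 - 90*s^3 - 126*s^2 - 24*s + 39)/(8*s^5 - 4*s^4 + 40*s^3 + 140*s^2 - 144*s + 120)
DC gain: substitute s = 0 into T(s) from step 5: T(0) = 39/120 = 13/40.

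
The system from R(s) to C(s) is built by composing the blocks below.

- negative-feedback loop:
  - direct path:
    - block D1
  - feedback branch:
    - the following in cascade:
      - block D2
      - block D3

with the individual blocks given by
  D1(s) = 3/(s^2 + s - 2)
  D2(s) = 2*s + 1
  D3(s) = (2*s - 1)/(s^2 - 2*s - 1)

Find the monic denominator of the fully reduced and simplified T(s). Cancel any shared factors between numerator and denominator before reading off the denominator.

The answer is s^4 - s^3 + 7*s^2 + 3*s - 1.

Reasoning:
(1) series reduction of D2, D3 -> (4*s^2 - 1)/(s^2 - 2*s - 1)
(2) close the feedback loop around D1, (D2*D3) -> (3*s^2 - 6*s - 3)/(s^4 - s^3 + 7*s^2 + 3*s - 1)
Step 2 gives the fully reduced T(s), with no common factor left to cancel. The denominator is already monic (leading coefficient 1).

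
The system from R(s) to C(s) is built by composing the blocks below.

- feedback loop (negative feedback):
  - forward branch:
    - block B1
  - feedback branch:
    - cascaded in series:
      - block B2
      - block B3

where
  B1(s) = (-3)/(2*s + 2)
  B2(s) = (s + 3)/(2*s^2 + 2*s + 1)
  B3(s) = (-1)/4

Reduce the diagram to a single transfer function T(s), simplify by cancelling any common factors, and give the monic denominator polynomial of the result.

Step 1. multiply B2, B3 (series); result (-s - 3)/(8*s^2 + 8*s + 4)
Step 2. reduce the feedback loop with forward B1 and return (B2*B3); result (-24*s^2 - 24*s - 12)/(16*s^3 + 32*s^2 + 27*s + 17)
That last expression is T(s), already simplified. Scaling its denominator by 1/16 (the reciprocal of the leading coefficient) yields the monic denominator.

Final answer: s^3 + 2*s^2 + 27*s/16 + 17/16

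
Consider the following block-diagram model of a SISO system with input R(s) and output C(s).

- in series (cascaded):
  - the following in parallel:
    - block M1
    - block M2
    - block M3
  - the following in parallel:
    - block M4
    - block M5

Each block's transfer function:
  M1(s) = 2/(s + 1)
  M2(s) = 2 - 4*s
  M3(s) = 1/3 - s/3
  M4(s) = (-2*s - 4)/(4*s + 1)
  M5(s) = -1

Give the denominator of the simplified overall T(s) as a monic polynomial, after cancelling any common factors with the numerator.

First reduce the diagram to T(s).

1. parallel reduction of M1, M2, M3: (-13*s^2 - 6*s + 13)/(3*s + 3)
2. combine M4, M5 in parallel: (-6*s - 5)/(4*s + 1)
3. combine (M1+M2+M3), (M4+M5) in series: (78*s^3 + 101*s^2 - 48*s - 65)/(12*s^2 + 15*s + 3)
Step 3 gives the fully reduced T(s), with no common factor left to cancel. The denominator's leading coefficient is 12, so divide each of its coefficients by 12 to get the monic form.

Answer: s^2 + 5*s/4 + 1/4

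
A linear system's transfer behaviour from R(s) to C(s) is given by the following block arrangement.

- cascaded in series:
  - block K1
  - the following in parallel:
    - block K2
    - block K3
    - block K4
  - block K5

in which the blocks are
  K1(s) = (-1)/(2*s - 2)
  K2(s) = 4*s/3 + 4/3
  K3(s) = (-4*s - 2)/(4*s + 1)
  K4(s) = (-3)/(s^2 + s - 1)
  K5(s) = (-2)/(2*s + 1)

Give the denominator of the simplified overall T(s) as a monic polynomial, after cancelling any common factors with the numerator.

Step 1: reduce the parallel group K2, K3, K4; result (16*s^4 + 24*s^3 - 10*s^2 - 46*s - 7)/(12*s^3 + 15*s^2 - 9*s - 3)
Step 2: combine K1, (K2+K3+K4), K5 in series; result (16*s^4 + 24*s^3 - 10*s^2 - 46*s - 7)/(24*s^5 + 18*s^4 - 45*s^3 - 12*s^2 + 12*s + 3)
No further cancellation is possible in the step-2 result, so that is T(s). Its denominator becomes monic after dividing by the leading coefficient 24.

Answer: s^5 + 3*s^4/4 - 15*s^3/8 - s^2/2 + s/2 + 1/8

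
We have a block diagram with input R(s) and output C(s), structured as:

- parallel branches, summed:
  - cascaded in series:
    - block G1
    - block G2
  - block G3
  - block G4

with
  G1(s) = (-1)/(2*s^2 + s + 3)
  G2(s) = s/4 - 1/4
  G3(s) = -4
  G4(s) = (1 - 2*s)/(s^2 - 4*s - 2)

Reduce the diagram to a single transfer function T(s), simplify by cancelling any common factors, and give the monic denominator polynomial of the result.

1. combine G1, G2 in series gives (1 - s)/(8*s^2 + 4*s + 12)
2. add (G1*G2), G3, G4 (parallel) gives (-32*s^4 + 95*s^3 + 85*s^2 + 202*s + 106)/(8*s^4 - 28*s^3 - 20*s^2 - 56*s - 24)
Step 2 gives the fully reduced T(s), with no common factor left to cancel. The denominator's leading coefficient is 8, so divide each of its coefficients by 8 to get the monic form.

Hence the answer: s^4 - 7*s^3/2 - 5*s^2/2 - 7*s - 3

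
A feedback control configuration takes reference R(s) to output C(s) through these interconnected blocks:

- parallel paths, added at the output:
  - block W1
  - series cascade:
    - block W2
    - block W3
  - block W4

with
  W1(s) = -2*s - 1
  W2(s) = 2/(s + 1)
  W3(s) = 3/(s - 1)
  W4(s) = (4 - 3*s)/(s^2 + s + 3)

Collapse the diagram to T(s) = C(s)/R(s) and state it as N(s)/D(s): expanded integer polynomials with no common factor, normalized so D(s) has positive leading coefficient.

Answer: (-2*s^5 - 3*s^4 - 8*s^3 + 10*s^2 + 16*s + 17)/(s^4 + s^3 + 2*s^2 - s - 3)

Working:
Step 1: reduce the series chain W2, W3: 6/(s^2 - 1)
Step 2: reduce the parallel group W1, (W2*W3), W4; the result is T(s) itself (integer coefficients, no common factor, positive leading denominator coefficient)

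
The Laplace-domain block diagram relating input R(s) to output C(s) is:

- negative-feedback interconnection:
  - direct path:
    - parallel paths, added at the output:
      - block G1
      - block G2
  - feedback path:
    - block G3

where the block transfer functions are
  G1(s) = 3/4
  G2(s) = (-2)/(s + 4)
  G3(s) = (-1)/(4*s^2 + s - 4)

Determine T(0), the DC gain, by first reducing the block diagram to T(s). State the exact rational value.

Step 1: reduce the parallel group G1, G2, giving (3*s + 4)/(4*s + 16)
Step 2: collapse the loop ((G1+G2) forward, G3 return), giving (12*s^3 + 19*s^2 - 8*s - 16)/(16*s^3 + 68*s^2 - 3*s - 68)
DC gain: substitute s = 0 into T(s) from step 2: T(0) = -16/(-68) = 4/17.

Answer: 4/17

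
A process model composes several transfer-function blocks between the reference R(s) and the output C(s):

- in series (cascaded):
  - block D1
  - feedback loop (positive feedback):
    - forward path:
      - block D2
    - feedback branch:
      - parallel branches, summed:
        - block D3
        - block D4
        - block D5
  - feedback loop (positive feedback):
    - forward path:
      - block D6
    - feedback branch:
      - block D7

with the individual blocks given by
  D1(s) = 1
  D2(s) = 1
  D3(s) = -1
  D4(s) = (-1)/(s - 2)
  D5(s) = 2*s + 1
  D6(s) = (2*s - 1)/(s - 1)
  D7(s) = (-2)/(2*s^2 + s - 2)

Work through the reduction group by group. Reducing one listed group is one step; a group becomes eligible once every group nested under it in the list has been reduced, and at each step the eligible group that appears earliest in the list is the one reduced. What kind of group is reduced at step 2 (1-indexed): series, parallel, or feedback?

The answer is feedback.

Reasoning:
(1) reduce the parallel group D3, D4, D5
(2) reduce the feedback loop with forward D2 and return (D3+D4+D5)
(3) close the feedback loop around D6, D7
(4) combine D1, [D2/(1-D2*(D3+D4+D5))], [D6/(1-D6*D7)] in series
At step 2 the group reduced is feedback.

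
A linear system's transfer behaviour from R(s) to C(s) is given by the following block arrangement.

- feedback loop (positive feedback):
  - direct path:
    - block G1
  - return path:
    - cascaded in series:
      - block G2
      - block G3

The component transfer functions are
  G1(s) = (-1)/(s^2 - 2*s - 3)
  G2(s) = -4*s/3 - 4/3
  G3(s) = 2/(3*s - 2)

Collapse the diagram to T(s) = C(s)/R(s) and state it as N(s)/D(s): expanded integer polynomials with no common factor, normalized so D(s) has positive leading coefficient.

Reducing step by step:

Step 1. reduce the series chain G2, G3: (-8*s - 8)/(9*s - 6)
Step 2. close the feedback loop around G1, (G2*G3), which is the overall transfer function T(s) = C(s)/R(s) in lowest terms

Answer: (6 - 9*s)/(9*s^3 - 24*s^2 - 23*s + 10)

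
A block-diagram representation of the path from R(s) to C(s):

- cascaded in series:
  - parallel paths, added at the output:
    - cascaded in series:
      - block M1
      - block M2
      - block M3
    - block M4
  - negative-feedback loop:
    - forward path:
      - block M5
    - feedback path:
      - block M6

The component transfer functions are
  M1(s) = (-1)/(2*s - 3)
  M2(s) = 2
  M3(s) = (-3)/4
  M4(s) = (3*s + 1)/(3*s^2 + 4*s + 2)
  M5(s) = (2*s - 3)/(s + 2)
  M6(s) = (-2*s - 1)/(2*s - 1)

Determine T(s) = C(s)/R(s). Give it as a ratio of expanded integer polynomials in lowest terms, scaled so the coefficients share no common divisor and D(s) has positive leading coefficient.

Answer: (-42*s^3 + 25*s^2 - 2*s)/(12*s^4 - 26*s^3 - 54*s^2 - 36*s - 4)

Working:
Step 1: reduce the series chain M1, M2, M3 -> 3/(4*s - 6)
Step 2: sum the parallel branches (M1*M2*M3), M4 -> (21*s^2 - 2*s)/(12*s^3 - 2*s^2 - 16*s - 12)
Step 3: apply the feedback formula to M5, M6 -> (-4*s^2 + 8*s - 3)/(2*s^2 - 7*s - 1)
Step 4: cascade ((M1*M2*M3)+M4), [M5/(1+M5*M6)]: this yields T(s), and no further normalization is needed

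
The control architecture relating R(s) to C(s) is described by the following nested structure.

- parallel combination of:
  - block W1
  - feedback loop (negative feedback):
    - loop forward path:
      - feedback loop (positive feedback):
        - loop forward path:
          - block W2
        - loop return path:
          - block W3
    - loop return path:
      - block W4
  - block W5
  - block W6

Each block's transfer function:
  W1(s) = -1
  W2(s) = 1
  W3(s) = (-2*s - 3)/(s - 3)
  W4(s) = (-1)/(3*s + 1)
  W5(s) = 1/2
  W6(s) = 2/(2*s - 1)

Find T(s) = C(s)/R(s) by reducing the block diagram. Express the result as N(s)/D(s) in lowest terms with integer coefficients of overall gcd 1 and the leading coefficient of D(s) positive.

Step 1. close the feedback loop around W2, W3 -> (s - 3)/(3*s)
Step 2. reduce the feedback loop with forward [W2/(1-W2*W3)] and return W4 -> (3*s^2 - 8*s - 3)/(9*s^2 + 2*s + 3)
Step 3. add W1, [[W2/(1-W2*W3)]/(1+[W2/(1-W2*W3)]*W4)], W5, W6 (parallel) - this is the overall T(s), already in the required normalized form

Therefore the answer is (-6*s^3 + 3*s^2 + 8*s + 21)/(36*s^3 - 10*s^2 + 8*s - 6).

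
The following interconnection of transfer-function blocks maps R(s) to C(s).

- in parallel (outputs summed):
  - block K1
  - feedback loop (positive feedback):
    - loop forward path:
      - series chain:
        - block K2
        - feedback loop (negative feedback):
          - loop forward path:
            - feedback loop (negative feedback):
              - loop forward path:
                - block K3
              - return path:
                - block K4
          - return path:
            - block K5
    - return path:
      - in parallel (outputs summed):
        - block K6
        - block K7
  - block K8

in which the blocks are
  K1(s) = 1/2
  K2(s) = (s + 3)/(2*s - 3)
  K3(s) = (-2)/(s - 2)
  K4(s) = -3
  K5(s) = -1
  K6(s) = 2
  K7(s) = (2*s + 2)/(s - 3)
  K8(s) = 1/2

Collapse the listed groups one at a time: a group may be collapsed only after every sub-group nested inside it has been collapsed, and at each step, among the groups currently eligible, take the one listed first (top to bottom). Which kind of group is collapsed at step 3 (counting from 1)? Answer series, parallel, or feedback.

The answer is series.

Reasoning:
Step 1. close the feedback loop around K3, K4
Step 2. reduce the feedback loop with forward [K3/(1+K3*K4)] and return K5
Step 3. combine K2, [[K3/(1+K3*K4)]/(1+[K3/(1+K3*K4)]*K5)] in series
Step 4. sum the parallel branches K6, K7
Step 5. collapse the loop ((K2*[[K3/(1+K3*K4)]/(1+[K3/(1+K3*K4)]*K5)]) forward, (K6+K7) return)
Step 6. sum the parallel branches K1, [(K2*[[K3/(1+K3*K4)]/(1+[K3/(1+K3*K4)]*K5)])/(1-(K2*[[K3/(1+K3*K4)]/(1+[K3/(1+K3*K4)]*K5)])*(K6+K7))], K8
The group at step 3 is a series group.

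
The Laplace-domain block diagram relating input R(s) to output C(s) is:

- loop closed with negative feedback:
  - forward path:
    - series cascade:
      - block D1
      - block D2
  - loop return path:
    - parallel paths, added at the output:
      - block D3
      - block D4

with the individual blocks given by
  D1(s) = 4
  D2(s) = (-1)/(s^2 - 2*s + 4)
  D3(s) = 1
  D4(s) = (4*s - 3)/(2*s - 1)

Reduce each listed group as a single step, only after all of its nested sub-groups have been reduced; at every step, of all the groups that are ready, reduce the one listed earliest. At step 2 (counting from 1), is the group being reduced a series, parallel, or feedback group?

(1) series reduction of D1, D2
(2) combine D3, D4 in parallel
(3) feedback reduction of (D1*D2), (D3+D4)
The group at step 2 is a parallel group.

Final answer: parallel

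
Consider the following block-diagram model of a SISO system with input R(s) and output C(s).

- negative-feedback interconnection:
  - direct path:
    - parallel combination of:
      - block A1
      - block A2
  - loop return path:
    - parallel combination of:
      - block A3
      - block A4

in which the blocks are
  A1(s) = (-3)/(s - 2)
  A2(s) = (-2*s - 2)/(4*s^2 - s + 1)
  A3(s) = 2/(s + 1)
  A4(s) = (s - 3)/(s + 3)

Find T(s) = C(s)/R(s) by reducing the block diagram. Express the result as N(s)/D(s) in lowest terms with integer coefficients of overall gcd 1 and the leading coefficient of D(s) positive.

Answer: (-14*s^4 - 51*s^3 - 21*s^2 + 19*s + 3)/(4*s^5 - 7*s^4 - 16*s^3 - 58*s^2 + 16*s - 3)

Working:
(1) combine A1, A2 in parallel = (-14*s^2 + 5*s + 1)/(4*s^3 - 9*s^2 + 3*s - 2)
(2) parallel reduction of A3, A4 = (s^2 + 3)/(s^2 + 4*s + 3)
(3) reduce the feedback loop with forward (A1+A2) and return (A3+A4): this yields T(s), and no further normalization is needed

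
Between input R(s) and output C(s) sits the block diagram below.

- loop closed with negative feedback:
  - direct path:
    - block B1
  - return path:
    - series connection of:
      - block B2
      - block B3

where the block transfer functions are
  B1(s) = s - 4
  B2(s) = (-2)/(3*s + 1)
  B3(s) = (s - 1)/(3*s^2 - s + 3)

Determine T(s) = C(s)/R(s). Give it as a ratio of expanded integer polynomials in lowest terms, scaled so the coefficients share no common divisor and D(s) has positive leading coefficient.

Answer: (9*s^4 - 36*s^3 + 8*s^2 - 29*s - 12)/(9*s^3 - 2*s^2 + 18*s - 5)

Working:
(1) multiply B2, B3 (series) -> (2 - 2*s)/(9*s^3 + 8*s + 3)
(2) feedback reduction of B1, (B2*B3), giving the overall T(s)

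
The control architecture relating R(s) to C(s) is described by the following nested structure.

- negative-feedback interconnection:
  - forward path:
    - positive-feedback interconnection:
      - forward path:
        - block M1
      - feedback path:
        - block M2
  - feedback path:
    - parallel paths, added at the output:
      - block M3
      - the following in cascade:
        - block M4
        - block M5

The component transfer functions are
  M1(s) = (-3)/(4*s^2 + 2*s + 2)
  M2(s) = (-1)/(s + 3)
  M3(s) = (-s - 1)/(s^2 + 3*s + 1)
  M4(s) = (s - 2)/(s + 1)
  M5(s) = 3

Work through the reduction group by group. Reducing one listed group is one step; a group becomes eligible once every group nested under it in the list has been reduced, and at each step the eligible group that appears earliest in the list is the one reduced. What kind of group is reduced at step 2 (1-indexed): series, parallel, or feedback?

Reducing step by step:

Step 1 - apply the feedback formula to M1, M2
Step 2 - combine M4, M5 in series
Step 3 - add M3, (M4*M5) (parallel)
Step 4 - feedback reduction of [M1/(1-M1*M2)], (M3+(M4*M5))
Step 2 collapses a series group.

Answer: series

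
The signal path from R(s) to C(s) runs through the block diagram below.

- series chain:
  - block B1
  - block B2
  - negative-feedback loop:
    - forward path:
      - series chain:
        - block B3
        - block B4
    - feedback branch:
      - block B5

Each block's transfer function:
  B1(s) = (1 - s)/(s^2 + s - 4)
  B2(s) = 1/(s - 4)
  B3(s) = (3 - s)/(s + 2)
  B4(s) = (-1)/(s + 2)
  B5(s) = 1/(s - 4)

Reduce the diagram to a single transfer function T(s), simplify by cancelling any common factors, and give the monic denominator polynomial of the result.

Step 1 - cascade B3, B4 gives (s - 3)/(s^2 + 4*s + 4)
Step 2 - close the feedback loop around (B3*B4), B5 gives (s^2 - 7*s + 12)/(s^3 - 11*s - 19)
Step 3 - reduce the series chain B1, B2, [(B3*B4)/(1+(B3*B4)*B5)] gives (-s^2 + 4*s - 3)/(s^5 + s^4 - 15*s^3 - 30*s^2 + 25*s + 76)
That last expression is T(s), already simplified, and its denominator is already monic.

Hence the answer: s^5 + s^4 - 15*s^3 - 30*s^2 + 25*s + 76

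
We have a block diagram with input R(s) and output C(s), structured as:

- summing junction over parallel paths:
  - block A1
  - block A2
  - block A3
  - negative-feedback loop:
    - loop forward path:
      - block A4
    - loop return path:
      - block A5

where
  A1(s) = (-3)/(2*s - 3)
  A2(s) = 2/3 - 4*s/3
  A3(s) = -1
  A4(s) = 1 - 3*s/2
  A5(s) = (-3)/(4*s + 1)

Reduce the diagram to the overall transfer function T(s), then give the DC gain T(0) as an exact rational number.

First reduce the diagram to T(s).

[1] apply the feedback formula to A4, A5 = (-12*s^2 + 5*s + 2)/(17*s - 4)
[2] reduce the parallel group A1, A2, A3, [A4/(1+A4*A5)] = (-208*s^3 + 340*s^2 - 175*s + 6)/(102*s^2 - 177*s + 36)
The step-2 result is T(s). Setting s = 0: T(0) = 6/36 = 1/6.

Answer: 1/6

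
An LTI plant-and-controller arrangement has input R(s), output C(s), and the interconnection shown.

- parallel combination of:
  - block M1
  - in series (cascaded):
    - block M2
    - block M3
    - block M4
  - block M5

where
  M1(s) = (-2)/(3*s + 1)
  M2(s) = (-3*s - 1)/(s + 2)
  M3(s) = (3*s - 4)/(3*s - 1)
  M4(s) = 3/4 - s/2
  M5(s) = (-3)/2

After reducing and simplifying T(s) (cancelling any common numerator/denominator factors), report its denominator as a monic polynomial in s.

The answer is s^3 + 2*s^2 - s/9 - 2/9.

Reasoning:
[1] cascade M2, M3, M4, giving (18*s^3 - 45*s^2 + 19*s + 12)/(12*s^2 + 20*s - 8)
[2] reduce the parallel group M1, (M2*M3*M4), M5, giving (54*s^4 - 171*s^3 - 120*s^2 + 21*s + 40)/(36*s^3 + 72*s^2 - 4*s - 8)
That last expression is T(s), already simplified. Scaling its denominator by 1/36 (the reciprocal of the leading coefficient) yields the monic denominator.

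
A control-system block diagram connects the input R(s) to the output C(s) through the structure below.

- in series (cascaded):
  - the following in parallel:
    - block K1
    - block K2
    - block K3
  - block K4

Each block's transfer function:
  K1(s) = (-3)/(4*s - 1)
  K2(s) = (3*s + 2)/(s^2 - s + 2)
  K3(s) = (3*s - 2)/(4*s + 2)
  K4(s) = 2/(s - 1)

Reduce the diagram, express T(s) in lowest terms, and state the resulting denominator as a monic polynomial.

The answer is s^5 - 7*s^4/4 + 19*s^3/8 - s^2 - 7*s/8 + 1/4.

Reasoning:
Step 1. parallel reduction of K1, K2, K3, giving (12*s^4 + 13*s^3 + 87*s^2 - 40*s - 12)/(16*s^4 - 12*s^3 + 26*s^2 + 10*s - 4)
Step 2. multiply (K1+K2+K3), K4 (series), giving (12*s^4 + 13*s^3 + 87*s^2 - 40*s - 12)/(8*s^5 - 14*s^4 + 19*s^3 - 8*s^2 - 7*s + 2)
Step 2 gives the fully reduced T(s), with no common factor left to cancel. The denominator's leading coefficient is 8, so divide each of its coefficients by 8 to get the monic form.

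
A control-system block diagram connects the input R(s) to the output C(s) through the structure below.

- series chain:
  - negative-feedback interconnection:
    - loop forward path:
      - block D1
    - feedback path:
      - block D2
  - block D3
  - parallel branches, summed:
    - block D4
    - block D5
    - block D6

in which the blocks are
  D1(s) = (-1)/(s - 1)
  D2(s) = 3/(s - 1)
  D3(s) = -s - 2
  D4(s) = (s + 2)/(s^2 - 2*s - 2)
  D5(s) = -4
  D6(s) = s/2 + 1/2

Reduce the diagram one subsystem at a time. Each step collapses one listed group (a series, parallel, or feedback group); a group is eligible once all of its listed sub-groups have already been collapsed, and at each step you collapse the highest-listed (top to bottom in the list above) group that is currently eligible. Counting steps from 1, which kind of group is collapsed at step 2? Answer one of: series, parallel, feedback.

Step 1: feedback reduction of D1, D2
Step 2: combine D4, D5, D6 in parallel
Step 3: series reduction of [D1/(1+D1*D2)], D3, (D4+D5+D6)
Step 2 collapses a parallel group.

Answer: parallel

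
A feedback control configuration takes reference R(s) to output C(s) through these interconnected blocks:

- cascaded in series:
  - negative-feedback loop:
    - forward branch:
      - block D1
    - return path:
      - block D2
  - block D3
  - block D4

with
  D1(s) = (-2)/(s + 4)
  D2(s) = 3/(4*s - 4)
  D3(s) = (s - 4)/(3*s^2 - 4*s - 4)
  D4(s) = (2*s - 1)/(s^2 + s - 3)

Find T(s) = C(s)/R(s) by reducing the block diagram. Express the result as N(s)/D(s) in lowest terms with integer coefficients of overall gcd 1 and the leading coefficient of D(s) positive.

[1] feedback reduction of D1, D2 = (4 - 4*s)/(2*s^2 + 6*s - 11)
[2] series reduction of [D1/(1+D1*D2)], D3, D4, giving the overall T(s)

Final answer: (-8*s^3 + 44*s^2 - 52*s + 16)/(6*s^6 + 16*s^5 - 73*s^4 - 75*s^3 + 259*s^2 - 16*s - 132)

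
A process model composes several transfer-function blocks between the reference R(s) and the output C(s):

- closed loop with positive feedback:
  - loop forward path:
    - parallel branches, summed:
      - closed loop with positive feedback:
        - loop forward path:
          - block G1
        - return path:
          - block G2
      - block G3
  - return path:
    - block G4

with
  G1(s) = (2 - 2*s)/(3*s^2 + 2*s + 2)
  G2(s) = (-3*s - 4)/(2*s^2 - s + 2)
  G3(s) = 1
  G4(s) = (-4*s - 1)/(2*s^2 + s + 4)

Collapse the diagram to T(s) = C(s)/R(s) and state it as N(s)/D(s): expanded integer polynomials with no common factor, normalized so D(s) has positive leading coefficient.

First reduce the diagram to T(s).

Step 1. apply the feedback formula to G1, G2, giving (-4*s^3 + 6*s^2 - 6*s + 4)/(6*s^4 + s^3 + 2*s^2 + 12)
Step 2. reduce the parallel group [G1/(1-G1*G2)], G3, giving (6*s^4 - 3*s^3 + 8*s^2 - 6*s + 16)/(6*s^4 + s^3 + 2*s^2 + 12)
Step 3. close the feedback loop around ([G1/(1-G1*G2)]+G3), G4, giving the overall T(s)

Answer: (12*s^6 + 37*s^4 - 16*s^3 + 58*s^2 - 8*s + 64)/(12*s^6 + 32*s^5 + 23*s^4 + 35*s^3 + 16*s^2 + 70*s + 64)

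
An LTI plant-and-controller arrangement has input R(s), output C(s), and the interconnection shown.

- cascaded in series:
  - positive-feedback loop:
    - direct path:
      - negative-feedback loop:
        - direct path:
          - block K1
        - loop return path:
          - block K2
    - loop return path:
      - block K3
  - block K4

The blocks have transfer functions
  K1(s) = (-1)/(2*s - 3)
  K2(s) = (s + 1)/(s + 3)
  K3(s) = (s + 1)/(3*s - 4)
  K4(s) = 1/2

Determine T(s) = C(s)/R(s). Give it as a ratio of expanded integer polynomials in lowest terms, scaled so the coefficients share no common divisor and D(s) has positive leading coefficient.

The answer is (-3*s^2 - 5*s + 12)/(12*s^3 - 2*s^2 - 68*s + 86).

Reasoning:
Step 1: feedback reduction of K1, K2; result (-s - 3)/(2*s^2 + 2*s - 10)
Step 2: apply the feedback formula to [K1/(1+K1*K2)], K3; result (-3*s^2 - 5*s + 12)/(6*s^3 - s^2 - 34*s + 43)
Step 3: combine [[K1/(1+K1*K2)]/(1-[K1/(1+K1*K2)]*K3)], K4 in series, which is the overall transfer function T(s) = C(s)/R(s) in lowest terms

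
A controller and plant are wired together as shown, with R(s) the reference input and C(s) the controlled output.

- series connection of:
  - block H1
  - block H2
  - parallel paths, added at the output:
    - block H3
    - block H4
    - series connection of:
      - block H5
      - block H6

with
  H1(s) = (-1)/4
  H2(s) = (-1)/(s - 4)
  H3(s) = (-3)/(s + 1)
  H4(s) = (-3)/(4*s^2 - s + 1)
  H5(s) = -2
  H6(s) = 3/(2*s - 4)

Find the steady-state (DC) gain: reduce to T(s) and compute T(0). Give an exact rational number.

Step 1 - combine H5, H6 in series, giving (-3)/(s - 2)
Step 2 - combine H3, H4, (H5*H6) in parallel, giving (-24*s^3 + 15*s^2 - 6*s + 9)/(4*s^4 - 5*s^3 - 6*s^2 + s - 2)
Step 3 - reduce the series chain H1, H2, (H3+H4+(H5*H6)), giving (-24*s^3 + 15*s^2 - 6*s + 9)/(16*s^5 - 84*s^4 + 56*s^3 + 100*s^2 - 24*s + 32)
That last expression is T(s); at s = 0 only the constant terms survive, so T(0) = 9/32.

Final answer: 9/32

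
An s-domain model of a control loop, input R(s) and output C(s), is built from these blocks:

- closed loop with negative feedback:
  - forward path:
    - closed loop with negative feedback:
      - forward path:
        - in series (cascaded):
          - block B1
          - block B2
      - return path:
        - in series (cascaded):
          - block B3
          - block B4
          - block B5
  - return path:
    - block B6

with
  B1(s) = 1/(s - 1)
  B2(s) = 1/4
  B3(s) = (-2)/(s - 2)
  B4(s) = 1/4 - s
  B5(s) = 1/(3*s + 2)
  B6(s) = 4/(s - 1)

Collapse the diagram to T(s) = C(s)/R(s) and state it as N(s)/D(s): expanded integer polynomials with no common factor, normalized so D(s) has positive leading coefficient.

Answer: (6*s^3 - 14*s^2 + 8)/(24*s^4 - 80*s^3 + 84*s^2 - 5*s - 63)

Working:
1. multiply B1, B2 (series) = 1/(4*s - 4)
2. combine B3, B4, B5 in series = (4*s - 1)/(6*s^2 - 8*s - 8)
3. reduce the feedback loop with forward (B1*B2) and return (B3*B4*B5) = (6*s^2 - 8*s - 8)/(24*s^3 - 56*s^2 + 4*s + 31)
4. close the feedback loop around [(B1*B2)/(1+(B1*B2)*(B3*B4*B5))], B6, giving the overall T(s)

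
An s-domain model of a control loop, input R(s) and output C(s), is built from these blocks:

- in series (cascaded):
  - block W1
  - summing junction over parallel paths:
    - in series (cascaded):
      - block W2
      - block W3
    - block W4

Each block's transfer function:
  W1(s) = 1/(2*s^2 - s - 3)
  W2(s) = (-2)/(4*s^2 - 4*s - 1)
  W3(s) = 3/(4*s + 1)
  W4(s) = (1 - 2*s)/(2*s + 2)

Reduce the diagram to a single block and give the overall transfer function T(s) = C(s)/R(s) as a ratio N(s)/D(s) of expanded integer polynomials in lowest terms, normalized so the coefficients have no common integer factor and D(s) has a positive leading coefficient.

The answer is (-32*s^4 + 40*s^3 + 4*s^2 - 18*s - 13)/(64*s^6 - 16*s^5 - 184*s^4 - 20*s^3 + 134*s^2 + 56*s + 6).

Reasoning:
(1) reduce the series chain W2, W3; result (-6)/(16*s^3 - 12*s^2 - 8*s - 1)
(2) sum the parallel branches (W2*W3), W4; result (-32*s^4 + 40*s^3 + 4*s^2 - 18*s - 13)/(32*s^4 + 8*s^3 - 40*s^2 - 18*s - 2)
(3) multiply W1, ((W2*W3)+W4) (series), giving the overall T(s)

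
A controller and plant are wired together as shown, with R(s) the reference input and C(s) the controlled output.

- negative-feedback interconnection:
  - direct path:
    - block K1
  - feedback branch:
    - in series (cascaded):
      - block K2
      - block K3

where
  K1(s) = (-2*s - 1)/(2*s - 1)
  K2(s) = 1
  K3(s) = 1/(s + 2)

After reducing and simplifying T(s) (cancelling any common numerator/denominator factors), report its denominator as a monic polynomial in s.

Step 1. multiply K2, K3 (series) -> 1/(s + 2)
Step 2. close the feedback loop around K1, (K2*K3) -> (-2*s^2 - 5*s - 2)/(2*s^2 + s - 3)
Step 2 gives the fully reduced T(s), with no common factor left to cancel. The denominator's leading coefficient is 2, so divide each of its coefficients by 2 to get the monic form.

Answer: s^2 + s/2 - 3/2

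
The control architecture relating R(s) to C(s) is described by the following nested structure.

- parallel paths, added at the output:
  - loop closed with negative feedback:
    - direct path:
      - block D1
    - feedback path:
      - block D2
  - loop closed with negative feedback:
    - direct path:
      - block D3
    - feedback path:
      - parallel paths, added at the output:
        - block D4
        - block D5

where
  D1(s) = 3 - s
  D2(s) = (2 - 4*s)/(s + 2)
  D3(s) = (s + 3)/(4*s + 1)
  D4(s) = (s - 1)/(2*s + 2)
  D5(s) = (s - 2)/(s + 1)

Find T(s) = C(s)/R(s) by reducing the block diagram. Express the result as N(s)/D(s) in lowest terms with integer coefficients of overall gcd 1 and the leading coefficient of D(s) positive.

Reducing step by step:

Step 1. close the feedback loop around D1, D2, giving (-s^2 + s + 6)/(4*s^2 - 13*s + 8)
Step 2. parallel reduction of D4, D5, giving (3*s - 5)/(2*s + 2)
Step 3. reduce the feedback loop with forward D3 and return (D4+D5), giving (2*s^2 + 8*s + 6)/(11*s^2 + 14*s - 13)
Step 4. sum the parallel branches [D1/(1+D1*D2)], [D3/(1+D3*(D4+D5))]; the result is T(s) itself (integer coefficients, no common factor, positive leading denominator coefficient)

Answer: (-3*s^4 + 3*s^3 + 29*s^2 + 57*s - 30)/(44*s^4 - 87*s^3 - 146*s^2 + 281*s - 104)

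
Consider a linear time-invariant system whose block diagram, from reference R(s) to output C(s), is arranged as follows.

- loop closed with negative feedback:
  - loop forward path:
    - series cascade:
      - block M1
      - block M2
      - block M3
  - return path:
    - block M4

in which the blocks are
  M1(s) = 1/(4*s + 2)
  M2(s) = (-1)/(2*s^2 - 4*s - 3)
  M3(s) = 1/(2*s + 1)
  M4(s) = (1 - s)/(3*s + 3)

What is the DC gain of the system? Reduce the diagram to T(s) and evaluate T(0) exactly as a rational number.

Step 1: series reduction of M1, M2, M3 -> (-1)/(16*s^4 - 16*s^3 - 52*s^2 - 32*s - 6)
Step 2: collapse the loop ((M1*M2*M3) forward, M4 return) -> (-3*s - 3)/(48*s^5 - 204*s^3 - 252*s^2 - 113*s - 19)
Step 2 gives the overall T(s). Then T(0) = -3/(-19) = 3/19.

Final answer: 3/19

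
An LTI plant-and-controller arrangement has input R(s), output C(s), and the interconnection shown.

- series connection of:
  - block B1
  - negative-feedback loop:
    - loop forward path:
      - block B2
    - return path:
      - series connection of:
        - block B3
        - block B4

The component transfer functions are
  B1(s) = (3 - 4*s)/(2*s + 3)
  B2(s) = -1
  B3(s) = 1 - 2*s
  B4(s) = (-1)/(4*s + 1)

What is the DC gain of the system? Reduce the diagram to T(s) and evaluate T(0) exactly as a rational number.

[1] multiply B3, B4 (series) = (2*s - 1)/(4*s + 1)
[2] close the feedback loop around B2, (B3*B4) = (-4*s - 1)/(2*s + 2)
[3] reduce the series chain B1, [B2/(1+B2*(B3*B4))] = (16*s^2 - 8*s - 3)/(4*s^2 + 10*s + 6)
Step 3 gives the overall T(s). Then T(0) = -3/6 = -1/2.

Final answer: -1/2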